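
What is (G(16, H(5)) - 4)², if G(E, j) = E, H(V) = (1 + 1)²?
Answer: 144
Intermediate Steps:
H(V) = 4 (H(V) = 2² = 4)
(G(16, H(5)) - 4)² = (16 - 4)² = 12² = 144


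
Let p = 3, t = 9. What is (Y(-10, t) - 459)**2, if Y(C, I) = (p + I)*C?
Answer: 335241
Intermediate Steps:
Y(C, I) = C*(3 + I) (Y(C, I) = (3 + I)*C = C*(3 + I))
(Y(-10, t) - 459)**2 = (-10*(3 + 9) - 459)**2 = (-10*12 - 459)**2 = (-120 - 459)**2 = (-579)**2 = 335241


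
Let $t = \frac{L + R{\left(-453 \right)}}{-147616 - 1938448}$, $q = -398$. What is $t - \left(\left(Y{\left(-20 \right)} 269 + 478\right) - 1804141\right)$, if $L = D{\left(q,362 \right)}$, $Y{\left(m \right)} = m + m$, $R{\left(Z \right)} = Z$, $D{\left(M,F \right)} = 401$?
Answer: $\frac{946250625281}{521516} \approx 1.8144 \cdot 10^{6}$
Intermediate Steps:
$Y{\left(m \right)} = 2 m$
$L = 401$
$t = \frac{13}{521516}$ ($t = \frac{401 - 453}{-147616 - 1938448} = - \frac{52}{-2086064} = \left(-52\right) \left(- \frac{1}{2086064}\right) = \frac{13}{521516} \approx 2.4927 \cdot 10^{-5}$)
$t - \left(\left(Y{\left(-20 \right)} 269 + 478\right) - 1804141\right) = \frac{13}{521516} - \left(\left(2 \left(-20\right) 269 + 478\right) - 1804141\right) = \frac{13}{521516} - \left(\left(\left(-40\right) 269 + 478\right) - 1804141\right) = \frac{13}{521516} - \left(\left(-10760 + 478\right) - 1804141\right) = \frac{13}{521516} - \left(-10282 - 1804141\right) = \frac{13}{521516} - -1814423 = \frac{13}{521516} + 1814423 = \frac{946250625281}{521516}$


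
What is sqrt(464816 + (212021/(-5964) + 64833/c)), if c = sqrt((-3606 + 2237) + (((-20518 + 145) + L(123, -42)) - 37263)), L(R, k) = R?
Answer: sqrt(3582351897545288260113 - 8486604394671186*I*sqrt(58882))/87793062 ≈ 681.75 - 0.19595*I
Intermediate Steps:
c = I*sqrt(58882) (c = sqrt((-3606 + 2237) + (((-20518 + 145) + 123) - 37263)) = sqrt(-1369 + ((-20373 + 123) - 37263)) = sqrt(-1369 + (-20250 - 37263)) = sqrt(-1369 - 57513) = sqrt(-58882) = I*sqrt(58882) ≈ 242.66*I)
sqrt(464816 + (212021/(-5964) + 64833/c)) = sqrt(464816 + (212021/(-5964) + 64833/((I*sqrt(58882))))) = sqrt(464816 + (212021*(-1/5964) + 64833*(-I*sqrt(58882)/58882))) = sqrt(464816 + (-212021/5964 - 64833*I*sqrt(58882)/58882)) = sqrt(2771950603/5964 - 64833*I*sqrt(58882)/58882)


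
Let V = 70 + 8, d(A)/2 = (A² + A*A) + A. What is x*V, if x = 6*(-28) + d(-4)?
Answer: -8736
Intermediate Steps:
d(A) = 2*A + 4*A² (d(A) = 2*((A² + A*A) + A) = 2*((A² + A²) + A) = 2*(2*A² + A) = 2*(A + 2*A²) = 2*A + 4*A²)
V = 78
x = -112 (x = 6*(-28) + 2*(-4)*(1 + 2*(-4)) = -168 + 2*(-4)*(1 - 8) = -168 + 2*(-4)*(-7) = -168 + 56 = -112)
x*V = -112*78 = -8736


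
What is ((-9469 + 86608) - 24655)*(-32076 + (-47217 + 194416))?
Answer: 6042115532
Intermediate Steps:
((-9469 + 86608) - 24655)*(-32076 + (-47217 + 194416)) = (77139 - 24655)*(-32076 + 147199) = 52484*115123 = 6042115532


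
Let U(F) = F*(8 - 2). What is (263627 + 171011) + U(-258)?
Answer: 433090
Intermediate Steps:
U(F) = 6*F (U(F) = F*6 = 6*F)
(263627 + 171011) + U(-258) = (263627 + 171011) + 6*(-258) = 434638 - 1548 = 433090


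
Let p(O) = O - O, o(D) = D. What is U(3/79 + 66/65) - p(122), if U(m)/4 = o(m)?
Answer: 21636/5135 ≈ 4.2134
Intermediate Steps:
p(O) = 0
U(m) = 4*m
U(3/79 + 66/65) - p(122) = 4*(3/79 + 66/65) - 1*0 = 4*(3*(1/79) + 66*(1/65)) + 0 = 4*(3/79 + 66/65) + 0 = 4*(5409/5135) + 0 = 21636/5135 + 0 = 21636/5135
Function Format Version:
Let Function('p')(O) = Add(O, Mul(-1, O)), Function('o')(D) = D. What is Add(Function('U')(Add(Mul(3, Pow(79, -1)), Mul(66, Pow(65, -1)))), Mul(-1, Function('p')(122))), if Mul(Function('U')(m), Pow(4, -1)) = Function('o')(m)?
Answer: Rational(21636, 5135) ≈ 4.2134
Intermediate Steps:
Function('p')(O) = 0
Function('U')(m) = Mul(4, m)
Add(Function('U')(Add(Mul(3, Pow(79, -1)), Mul(66, Pow(65, -1)))), Mul(-1, Function('p')(122))) = Add(Mul(4, Add(Mul(3, Pow(79, -1)), Mul(66, Pow(65, -1)))), Mul(-1, 0)) = Add(Mul(4, Add(Mul(3, Rational(1, 79)), Mul(66, Rational(1, 65)))), 0) = Add(Mul(4, Add(Rational(3, 79), Rational(66, 65))), 0) = Add(Mul(4, Rational(5409, 5135)), 0) = Add(Rational(21636, 5135), 0) = Rational(21636, 5135)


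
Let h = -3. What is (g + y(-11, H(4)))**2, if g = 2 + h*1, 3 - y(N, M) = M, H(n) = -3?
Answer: 25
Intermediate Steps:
y(N, M) = 3 - M
g = -1 (g = 2 - 3*1 = 2 - 3 = -1)
(g + y(-11, H(4)))**2 = (-1 + (3 - 1*(-3)))**2 = (-1 + (3 + 3))**2 = (-1 + 6)**2 = 5**2 = 25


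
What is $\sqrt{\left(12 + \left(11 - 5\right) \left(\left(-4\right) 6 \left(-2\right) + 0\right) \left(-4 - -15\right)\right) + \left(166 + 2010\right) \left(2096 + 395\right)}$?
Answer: $2 \sqrt{1355899} \approx 2328.9$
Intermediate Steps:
$\sqrt{\left(12 + \left(11 - 5\right) \left(\left(-4\right) 6 \left(-2\right) + 0\right) \left(-4 - -15\right)\right) + \left(166 + 2010\right) \left(2096 + 395\right)} = \sqrt{\left(12 + 6 \left(\left(-24\right) \left(-2\right) + 0\right) \left(-4 + 15\right)\right) + 2176 \cdot 2491} = \sqrt{\left(12 + 6 \left(48 + 0\right) 11\right) + 5420416} = \sqrt{\left(12 + 6 \cdot 48 \cdot 11\right) + 5420416} = \sqrt{\left(12 + 288 \cdot 11\right) + 5420416} = \sqrt{\left(12 + 3168\right) + 5420416} = \sqrt{3180 + 5420416} = \sqrt{5423596} = 2 \sqrt{1355899}$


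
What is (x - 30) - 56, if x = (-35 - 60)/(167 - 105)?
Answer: -5427/62 ≈ -87.532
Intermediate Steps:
x = -95/62 ≈ -1.5323
(x - 30) - 56 = (-95/62 - 30) - 56 = -1955/62 - 56 = -5427/62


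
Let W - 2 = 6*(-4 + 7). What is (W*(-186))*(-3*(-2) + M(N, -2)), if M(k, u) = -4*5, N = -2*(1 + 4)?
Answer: 52080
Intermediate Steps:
N = -10 (N = -2*5 = -10)
M(k, u) = -20
W = 20 (W = 2 + 6*(-4 + 7) = 2 + 6*3 = 2 + 18 = 20)
(W*(-186))*(-3*(-2) + M(N, -2)) = (20*(-186))*(-3*(-2) - 20) = -3720*(6 - 20) = -3720*(-14) = 52080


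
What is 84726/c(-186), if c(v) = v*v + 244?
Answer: 42363/17420 ≈ 2.4319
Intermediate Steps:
c(v) = 244 + v² (c(v) = v² + 244 = 244 + v²)
84726/c(-186) = 84726/(244 + (-186)²) = 84726/(244 + 34596) = 84726/34840 = 84726*(1/34840) = 42363/17420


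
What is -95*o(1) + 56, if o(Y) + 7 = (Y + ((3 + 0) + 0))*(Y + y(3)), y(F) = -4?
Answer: 1861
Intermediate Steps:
o(Y) = -7 + (-4 + Y)*(3 + Y) (o(Y) = -7 + (Y + ((3 + 0) + 0))*(Y - 4) = -7 + (Y + (3 + 0))*(-4 + Y) = -7 + (Y + 3)*(-4 + Y) = -7 + (3 + Y)*(-4 + Y) = -7 + (-4 + Y)*(3 + Y))
-95*o(1) + 56 = -95*(-19 + 1² - 1*1) + 56 = -95*(-19 + 1 - 1) + 56 = -95*(-19) + 56 = 1805 + 56 = 1861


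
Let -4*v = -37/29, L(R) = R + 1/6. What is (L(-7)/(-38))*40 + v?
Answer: 49669/6612 ≈ 7.5119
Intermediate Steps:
L(R) = ⅙ + R (L(R) = R + ⅙ = ⅙ + R)
v = 37/116 (v = -(-37)/(4*29) = -¼*(-37/29) = 37/116 ≈ 0.31897)
(L(-7)/(-38))*40 + v = ((⅙ - 7)/(-38))*40 + 37/116 = -41/6*(-1/38)*40 + 37/116 = (41/228)*40 + 37/116 = 410/57 + 37/116 = 49669/6612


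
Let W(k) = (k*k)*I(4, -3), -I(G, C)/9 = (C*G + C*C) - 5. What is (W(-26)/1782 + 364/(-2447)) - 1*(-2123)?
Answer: 520883771/242253 ≈ 2150.2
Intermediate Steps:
I(G, C) = 45 - 9*C**2 - 9*C*G (I(G, C) = -9*((C*G + C*C) - 5) = -9*((C*G + C**2) - 5) = -9*((C**2 + C*G) - 5) = -9*(-5 + C**2 + C*G) = 45 - 9*C**2 - 9*C*G)
W(k) = 72*k**2 (W(k) = (k*k)*(45 - 9*(-3)**2 - 9*(-3)*4) = k**2*(45 - 9*9 + 108) = k**2*(45 - 81 + 108) = k**2*72 = 72*k**2)
(W(-26)/1782 + 364/(-2447)) - 1*(-2123) = ((72*(-26)**2)/1782 + 364/(-2447)) - 1*(-2123) = ((72*676)*(1/1782) + 364*(-1/2447)) + 2123 = (48672*(1/1782) - 364/2447) + 2123 = (2704/99 - 364/2447) + 2123 = 6580652/242253 + 2123 = 520883771/242253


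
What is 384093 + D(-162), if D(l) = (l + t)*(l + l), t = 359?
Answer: 320265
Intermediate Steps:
D(l) = 2*l*(359 + l) (D(l) = (l + 359)*(l + l) = (359 + l)*(2*l) = 2*l*(359 + l))
384093 + D(-162) = 384093 + 2*(-162)*(359 - 162) = 384093 + 2*(-162)*197 = 384093 - 63828 = 320265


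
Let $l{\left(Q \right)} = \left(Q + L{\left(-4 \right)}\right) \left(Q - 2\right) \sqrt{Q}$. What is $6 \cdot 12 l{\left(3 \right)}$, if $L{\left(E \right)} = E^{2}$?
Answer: $1368 \sqrt{3} \approx 2369.4$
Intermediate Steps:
$l{\left(Q \right)} = \sqrt{Q} \left(-2 + Q\right) \left(16 + Q\right)$ ($l{\left(Q \right)} = \left(Q + \left(-4\right)^{2}\right) \left(Q - 2\right) \sqrt{Q} = \left(Q + 16\right) \left(-2 + Q\right) \sqrt{Q} = \left(16 + Q\right) \left(-2 + Q\right) \sqrt{Q} = \left(-2 + Q\right) \left(16 + Q\right) \sqrt{Q} = \sqrt{Q} \left(-2 + Q\right) \left(16 + Q\right)$)
$6 \cdot 12 l{\left(3 \right)} = 6 \cdot 12 \sqrt{3} \left(-32 + 3^{2} + 14 \cdot 3\right) = 72 \sqrt{3} \left(-32 + 9 + 42\right) = 72 \sqrt{3} \cdot 19 = 72 \cdot 19 \sqrt{3} = 1368 \sqrt{3}$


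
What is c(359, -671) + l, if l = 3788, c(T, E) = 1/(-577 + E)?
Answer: 4727423/1248 ≈ 3788.0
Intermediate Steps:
c(359, -671) + l = 1/(-577 - 671) + 3788 = 1/(-1248) + 3788 = -1/1248 + 3788 = 4727423/1248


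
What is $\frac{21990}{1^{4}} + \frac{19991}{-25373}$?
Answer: $\frac{557932279}{25373} \approx 21989.0$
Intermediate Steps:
$\frac{21990}{1^{4}} + \frac{19991}{-25373} = \frac{21990}{1} + 19991 \left(- \frac{1}{25373}\right) = 21990 \cdot 1 - \frac{19991}{25373} = 21990 - \frac{19991}{25373} = \frac{557932279}{25373}$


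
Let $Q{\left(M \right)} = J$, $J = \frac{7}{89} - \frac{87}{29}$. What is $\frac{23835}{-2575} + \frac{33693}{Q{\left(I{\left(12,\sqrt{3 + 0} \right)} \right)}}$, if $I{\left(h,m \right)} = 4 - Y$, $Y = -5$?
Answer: $- \frac{61822323}{5356} \approx -11543.0$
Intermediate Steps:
$I{\left(h,m \right)} = 9$ ($I{\left(h,m \right)} = 4 - -5 = 4 + 5 = 9$)
$J = - \frac{260}{89}$ ($J = 7 \cdot \frac{1}{89} - 3 = \frac{7}{89} - 3 = - \frac{260}{89} \approx -2.9213$)
$Q{\left(M \right)} = - \frac{260}{89}$
$\frac{23835}{-2575} + \frac{33693}{Q{\left(I{\left(12,\sqrt{3 + 0} \right)} \right)}} = \frac{23835}{-2575} + \frac{33693}{- \frac{260}{89}} = 23835 \left(- \frac{1}{2575}\right) + 33693 \left(- \frac{89}{260}\right) = - \frac{4767}{515} - \frac{2998677}{260} = - \frac{61822323}{5356}$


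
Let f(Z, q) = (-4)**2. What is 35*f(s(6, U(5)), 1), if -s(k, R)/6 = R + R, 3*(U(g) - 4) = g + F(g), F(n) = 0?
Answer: 560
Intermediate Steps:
U(g) = 4 + g/3 (U(g) = 4 + (g + 0)/3 = 4 + g/3)
s(k, R) = -12*R (s(k, R) = -6*(R + R) = -12*R)
f(Z, q) = 16
35*f(s(6, U(5)), 1) = 35*16 = 560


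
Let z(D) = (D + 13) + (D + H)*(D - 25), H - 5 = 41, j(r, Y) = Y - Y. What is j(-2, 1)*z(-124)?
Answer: 0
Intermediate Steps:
j(r, Y) = 0
H = 46 (H = 5 + 41 = 46)
z(D) = 13 + D + (-25 + D)*(46 + D) (z(D) = (D + 13) + (D + 46)*(D - 25) = (13 + D) + (46 + D)*(-25 + D) = (13 + D) + (-25 + D)*(46 + D) = 13 + D + (-25 + D)*(46 + D))
j(-2, 1)*z(-124) = 0*(-1137 + (-124)² + 22*(-124)) = 0*(-1137 + 15376 - 2728) = 0*11511 = 0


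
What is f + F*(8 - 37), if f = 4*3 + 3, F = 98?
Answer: -2827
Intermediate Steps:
f = 15 (f = 12 + 3 = 15)
f + F*(8 - 37) = 15 + 98*(8 - 37) = 15 + 98*(-29) = 15 - 2842 = -2827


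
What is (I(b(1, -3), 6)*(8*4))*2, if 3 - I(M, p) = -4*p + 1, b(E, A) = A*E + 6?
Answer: 1664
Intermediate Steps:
b(E, A) = 6 + A*E
I(M, p) = 2 + 4*p (I(M, p) = 3 - (-4*p + 1) = 3 - (1 - 4*p) = 3 + (-1 + 4*p) = 2 + 4*p)
(I(b(1, -3), 6)*(8*4))*2 = ((2 + 4*6)*(8*4))*2 = ((2 + 24)*32)*2 = (26*32)*2 = 832*2 = 1664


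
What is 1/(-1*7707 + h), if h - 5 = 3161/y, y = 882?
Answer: -882/6790003 ≈ -0.00012990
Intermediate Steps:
h = 7571/882 (h = 5 + 3161/882 = 7571/882 ≈ 8.5839)
1/(-1*7707 + h) = 1/(-1*7707 + 7571/882) = 1/(-7707 + 7571/882) = 1/(-6790003/882) = -882/6790003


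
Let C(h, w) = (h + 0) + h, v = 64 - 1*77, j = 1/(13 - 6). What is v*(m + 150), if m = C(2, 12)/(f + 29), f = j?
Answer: -99541/51 ≈ -1951.8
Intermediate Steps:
j = ⅐ (j = 1/7 = ⅐ ≈ 0.14286)
f = ⅐ ≈ 0.14286
v = -13 (v = 64 - 77 = -13)
C(h, w) = 2*h (C(h, w) = h + h = 2*h)
m = 7/51 (m = (2*2)/(⅐ + 29) = 4/(204/7) = 4*(7/204) = 7/51 ≈ 0.13725)
v*(m + 150) = -13*(7/51 + 150) = -13*7657/51 = -99541/51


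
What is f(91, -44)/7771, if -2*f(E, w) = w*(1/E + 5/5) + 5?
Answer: 3593/1414322 ≈ 0.0025404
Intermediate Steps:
f(E, w) = -5/2 - w*(1 + 1/E)/2 (f(E, w) = -(w*(1/E + 5/5) + 5)/2 = -(w*(1/E + 5*(1/5)) + 5)/2 = -(w*(1/E + 1) + 5)/2 = -(w*(1 + 1/E) + 5)/2 = -(5 + w*(1 + 1/E))/2 = -5/2 - w*(1 + 1/E)/2)
f(91, -44)/7771 = ((1/2)*(-1*(-44) - 1*91*(5 - 44))/91)/7771 = ((1/2)*(1/91)*(44 - 1*91*(-39)))*(1/7771) = ((1/2)*(1/91)*(44 + 3549))*(1/7771) = ((1/2)*(1/91)*3593)*(1/7771) = (3593/182)*(1/7771) = 3593/1414322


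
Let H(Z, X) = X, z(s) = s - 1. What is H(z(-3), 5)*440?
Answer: 2200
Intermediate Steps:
z(s) = -1 + s
H(z(-3), 5)*440 = 5*440 = 2200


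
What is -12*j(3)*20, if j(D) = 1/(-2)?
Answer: 120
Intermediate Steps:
j(D) = -½
-12*j(3)*20 = -12*(-½)*20 = 6*20 = 120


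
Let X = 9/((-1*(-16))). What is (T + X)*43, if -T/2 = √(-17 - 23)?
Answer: 387/16 - 172*I*√10 ≈ 24.188 - 543.91*I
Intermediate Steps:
X = 9/16 ≈ 0.56250
T = -4*I*√10 (T = -2*√(-17 - 23) = -4*I*√10 ≈ -12.649*I)
(T + X)*43 = (-4*I*√10 + 9/16)*43 = (9/16 - 4*I*√10)*43 = 387/16 - 172*I*√10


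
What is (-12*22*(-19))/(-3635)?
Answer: -5016/3635 ≈ -1.3799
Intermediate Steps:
(-12*22*(-19))/(-3635) = -264*(-19)*(-1/3635) = 5016*(-1/3635) = -5016/3635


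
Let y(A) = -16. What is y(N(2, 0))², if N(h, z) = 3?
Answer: 256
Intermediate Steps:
y(N(2, 0))² = (-16)² = 256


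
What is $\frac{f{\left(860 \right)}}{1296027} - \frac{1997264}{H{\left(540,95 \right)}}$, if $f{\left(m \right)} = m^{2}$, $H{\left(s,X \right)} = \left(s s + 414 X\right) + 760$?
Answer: $- \frac{1171595073064}{214939597815} \approx -5.4508$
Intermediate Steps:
$H{\left(s,X \right)} = 760 + s^{2} + 414 X$ ($H{\left(s,X \right)} = \left(s^{2} + 414 X\right) + 760 = 760 + s^{2} + 414 X$)
$\frac{f{\left(860 \right)}}{1296027} - \frac{1997264}{H{\left(540,95 \right)}} = \frac{860^{2}}{1296027} - \frac{1997264}{760 + 540^{2} + 414 \cdot 95} = 739600 \cdot \frac{1}{1296027} - \frac{1997264}{760 + 291600 + 39330} = \frac{739600}{1296027} - \frac{1997264}{331690} = \frac{739600}{1296027} - \frac{998632}{165845} = - \frac{1171595073064}{214939597815}$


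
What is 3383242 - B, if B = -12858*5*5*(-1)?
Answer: 3061792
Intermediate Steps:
B = 321450 (B = -321450*(-1) = -12858*(-25) = 321450)
3383242 - B = 3383242 - 1*321450 = 3383242 - 321450 = 3061792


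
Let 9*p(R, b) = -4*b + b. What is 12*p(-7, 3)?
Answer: -12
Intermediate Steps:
p(R, b) = -b/3 (p(R, b) = (-4*b + b)/9 = (-3*b)/9 = -b/3)
12*p(-7, 3) = 12*(-⅓*3) = 12*(-1) = -12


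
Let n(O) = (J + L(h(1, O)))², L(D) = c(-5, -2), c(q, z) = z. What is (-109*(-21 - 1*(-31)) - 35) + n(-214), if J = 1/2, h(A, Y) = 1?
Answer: -4491/4 ≈ -1122.8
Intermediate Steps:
L(D) = -2
J = ½ ≈ 0.50000
n(O) = 9/4 (n(O) = (½ - 2)² = (-3/2)² = 9/4)
(-109*(-21 - 1*(-31)) - 35) + n(-214) = (-109*(-21 - 1*(-31)) - 35) + 9/4 = (-109*(-21 + 31) - 35) + 9/4 = (-109*10 - 35) + 9/4 = (-1090 - 35) + 9/4 = -1125 + 9/4 = -4491/4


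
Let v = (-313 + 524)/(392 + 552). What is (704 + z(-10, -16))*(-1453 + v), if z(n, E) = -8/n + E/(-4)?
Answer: -607539503/590 ≈ -1.0297e+6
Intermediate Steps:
z(n, E) = -8/n - E/4 (z(n, E) = -8/n + E*(-¼) = -8/n - E/4)
v = 211/944 ≈ 0.22352
(704 + z(-10, -16))*(-1453 + v) = (704 + (-8/(-10) - ¼*(-16)))*(-1453 + 211/944) = (704 + (-8*(-⅒) + 4))*(-1371421/944) = (704 + (⅘ + 4))*(-1371421/944) = (704 + 24/5)*(-1371421/944) = (3544/5)*(-1371421/944) = -607539503/590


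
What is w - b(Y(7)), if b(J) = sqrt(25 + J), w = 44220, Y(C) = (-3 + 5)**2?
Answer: 44220 - sqrt(29) ≈ 44215.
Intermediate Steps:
Y(C) = 4 (Y(C) = 2**2 = 4)
w - b(Y(7)) = 44220 - sqrt(25 + 4) = 44220 - sqrt(29)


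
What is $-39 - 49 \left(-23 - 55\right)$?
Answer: $3783$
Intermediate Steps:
$-39 - 49 \left(-23 - 55\right) = -39 - -3822 = -39 + 3822 = 3783$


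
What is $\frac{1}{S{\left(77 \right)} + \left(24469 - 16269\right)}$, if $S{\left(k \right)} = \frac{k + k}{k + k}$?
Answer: $\frac{1}{8201} \approx 0.00012194$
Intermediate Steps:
$S{\left(k \right)} = 1$ ($S{\left(k \right)} = \frac{2 k}{2 k} = 2 k \frac{1}{2 k} = 1$)
$\frac{1}{S{\left(77 \right)} + \left(24469 - 16269\right)} = \frac{1}{1 + \left(24469 - 16269\right)} = \frac{1}{1 + 8200} = \frac{1}{8201}$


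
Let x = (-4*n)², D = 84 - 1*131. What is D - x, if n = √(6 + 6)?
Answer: -239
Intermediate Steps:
n = 2*√3 (n = √12 = 2*√3 ≈ 3.4641)
D = -47 (D = 84 - 131 = -47)
x = 192 (x = (-8*√3)² = 192)
D - x = -47 - 1*192 = -47 - 192 = -239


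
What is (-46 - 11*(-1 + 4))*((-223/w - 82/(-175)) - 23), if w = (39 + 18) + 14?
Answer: 25199262/12425 ≈ 2028.1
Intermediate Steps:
w = 71 (w = 57 + 14 = 71)
(-46 - 11*(-1 + 4))*((-223/w - 82/(-175)) - 23) = (-46 - 11*(-1 + 4))*((-223/71 - 82/(-175)) - 23) = (-46 - 11*3)*((-223*1/71 - 82*(-1/175)) - 23) = (-46 - 33)*((-223/71 + 82/175) - 23) = -79*(-33203/12425 - 23) = -79*(-318978/12425) = 25199262/12425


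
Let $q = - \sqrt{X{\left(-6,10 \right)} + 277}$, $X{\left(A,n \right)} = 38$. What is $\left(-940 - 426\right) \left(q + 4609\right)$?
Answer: $-6295894 + 4098 \sqrt{35} \approx -6.2716 \cdot 10^{6}$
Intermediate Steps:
$q = - 3 \sqrt{35}$ ($q = - \sqrt{38 + 277} = - \sqrt{315} = - 3 \sqrt{35} \approx -17.748$)
$\left(-940 - 426\right) \left(q + 4609\right) = \left(-940 - 426\right) \left(- 3 \sqrt{35} + 4609\right) = \left(-940 - 426\right) \left(4609 - 3 \sqrt{35}\right) = - 1366 \left(4609 - 3 \sqrt{35}\right) = -6295894 + 4098 \sqrt{35}$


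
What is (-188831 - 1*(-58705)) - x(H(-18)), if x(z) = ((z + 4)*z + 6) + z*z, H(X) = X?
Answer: -130708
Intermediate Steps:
x(z) = 6 + z² + z*(4 + z) (x(z) = ((4 + z)*z + 6) + z² = (z*(4 + z) + 6) + z² = (6 + z*(4 + z)) + z² = 6 + z² + z*(4 + z))
(-188831 - 1*(-58705)) - x(H(-18)) = (-188831 - 1*(-58705)) - (6 + 2*(-18)² + 4*(-18)) = (-188831 + 58705) - (6 + 2*324 - 72) = -130126 - (6 + 648 - 72) = -130126 - 1*582 = -130126 - 582 = -130708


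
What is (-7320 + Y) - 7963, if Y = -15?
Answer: -15298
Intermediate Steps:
(-7320 + Y) - 7963 = (-7320 - 15) - 7963 = -7335 - 7963 = -15298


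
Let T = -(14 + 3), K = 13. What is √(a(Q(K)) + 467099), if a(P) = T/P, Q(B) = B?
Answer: √78939510/13 ≈ 683.45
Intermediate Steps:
T = -17 (T = -1*17 = -17)
a(P) = -17/P
√(a(Q(K)) + 467099) = √(-17/13 + 467099) = √(6072270/13) = √78939510/13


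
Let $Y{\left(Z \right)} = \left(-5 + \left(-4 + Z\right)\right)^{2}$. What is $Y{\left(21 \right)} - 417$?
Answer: $-273$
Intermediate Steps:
$Y{\left(Z \right)} = \left(-9 + Z\right)^{2}$
$Y{\left(21 \right)} - 417 = \left(-9 + 21\right)^{2} - 417 = 12^{2} - 417 = 144 - 417 = -273$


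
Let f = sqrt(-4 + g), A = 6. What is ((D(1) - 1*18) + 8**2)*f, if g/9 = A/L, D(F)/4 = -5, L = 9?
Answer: 26*sqrt(2) ≈ 36.770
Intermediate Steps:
D(F) = -20 (D(F) = 4*(-5) = -20)
g = 6 (g = 9*(6/9) = 9*(6*(1/9)) = 9*(2/3) = 6)
f = sqrt(2) (f = sqrt(-4 + 6) = sqrt(2) ≈ 1.4142)
((D(1) - 1*18) + 8**2)*f = ((-20 - 1*18) + 8**2)*sqrt(2) = ((-20 - 18) + 64)*sqrt(2) = (-38 + 64)*sqrt(2) = 26*sqrt(2)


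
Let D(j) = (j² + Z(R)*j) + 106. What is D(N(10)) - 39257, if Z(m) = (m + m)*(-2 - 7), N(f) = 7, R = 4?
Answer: -39606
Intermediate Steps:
Z(m) = -18*m (Z(m) = (2*m)*(-9) = -18*m)
D(j) = 106 + j² - 72*j (D(j) = (j² + (-18*4)*j) + 106 = (j² - 72*j) + 106 = 106 + j² - 72*j)
D(N(10)) - 39257 = (106 + 7² - 72*7) - 39257 = (106 + 49 - 504) - 39257 = -349 - 39257 = -39606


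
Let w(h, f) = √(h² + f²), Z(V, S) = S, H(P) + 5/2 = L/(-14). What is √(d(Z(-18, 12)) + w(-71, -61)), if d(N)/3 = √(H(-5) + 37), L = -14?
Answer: √(4*√8762 + 6*√142)/2 ≈ 10.558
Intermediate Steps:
H(P) = -3/2 (H(P) = -5/2 - 14/(-14) = -5/2 - 14*(-1/14) = -5/2 + 1 = -3/2)
w(h, f) = √(f² + h²)
d(N) = 3*√142/2 (d(N) = 3*√(-3/2 + 37) = 3*√(71/2) = 3*(√142/2) = 3*√142/2)
√(d(Z(-18, 12)) + w(-71, -61)) = √(3*√142/2 + √((-61)² + (-71)²)) = √(3*√142/2 + √(3721 + 5041)) = √(3*√142/2 + √8762) = √(√8762 + 3*√142/2)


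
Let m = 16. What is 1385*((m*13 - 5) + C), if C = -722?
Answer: -718815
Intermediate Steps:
1385*((m*13 - 5) + C) = 1385*((16*13 - 5) - 722) = 1385*((208 - 5) - 722) = 1385*(203 - 722) = 1385*(-519) = -718815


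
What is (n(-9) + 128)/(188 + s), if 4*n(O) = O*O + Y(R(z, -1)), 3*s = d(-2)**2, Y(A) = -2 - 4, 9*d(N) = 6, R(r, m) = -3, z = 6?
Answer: 15849/20320 ≈ 0.77997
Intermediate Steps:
d(N) = 2/3 (d(N) = (1/9)*6 = 2/3)
Y(A) = -6
s = 4/27 (s = (2/3)**2/3 = (1/3)*(4/9) = 4/27 ≈ 0.14815)
n(O) = -3/2 + O**2/4 (n(O) = (O*O - 6)/4 = (O**2 - 6)/4 = (-6 + O**2)/4 = -3/2 + O**2/4)
(n(-9) + 128)/(188 + s) = ((-3/2 + (1/4)*(-9)**2) + 128)/(188 + 4/27) = ((-3/2 + (1/4)*81) + 128)/(5080/27) = ((-3/2 + 81/4) + 128)*(27/5080) = (75/4 + 128)*(27/5080) = (587/4)*(27/5080) = 15849/20320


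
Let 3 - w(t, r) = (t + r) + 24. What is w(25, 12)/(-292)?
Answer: 29/146 ≈ 0.19863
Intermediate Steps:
w(t, r) = -21 - r - t (w(t, r) = 3 - ((t + r) + 24) = 3 - ((r + t) + 24) = 3 - (24 + r + t) = 3 + (-24 - r - t) = -21 - r - t)
w(25, 12)/(-292) = (-21 - 1*12 - 1*25)/(-292) = (-21 - 12 - 25)*(-1/292) = -58*(-1/292) = 29/146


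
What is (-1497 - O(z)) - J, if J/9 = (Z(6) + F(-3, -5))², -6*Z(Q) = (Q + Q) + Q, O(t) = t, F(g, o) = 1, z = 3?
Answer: -1536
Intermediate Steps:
Z(Q) = -Q/2 (Z(Q) = -((Q + Q) + Q)/6 = -(2*Q + Q)/6 = -Q/2)
J = 36 (J = 9*(-½*6 + 1)² = 9*(-3 + 1)² = 9*(-2)² = 9*4 = 36)
(-1497 - O(z)) - J = (-1497 - 1*3) - 1*36 = (-1497 - 3) - 36 = -1500 - 36 = -1536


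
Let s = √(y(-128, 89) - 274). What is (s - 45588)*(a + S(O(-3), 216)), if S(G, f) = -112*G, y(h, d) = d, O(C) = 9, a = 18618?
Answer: -802804680 + 17610*I*√185 ≈ -8.028e+8 + 2.3952e+5*I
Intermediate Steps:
s = I*√185 (s = √(89 - 274) = √(-185) = I*√185 ≈ 13.601*I)
(s - 45588)*(a + S(O(-3), 216)) = (I*√185 - 45588)*(18618 - 112*9) = (-45588 + I*√185)*(18618 - 1008) = (-45588 + I*√185)*17610 = -802804680 + 17610*I*√185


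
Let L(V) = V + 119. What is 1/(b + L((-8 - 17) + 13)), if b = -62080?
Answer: -1/61973 ≈ -1.6136e-5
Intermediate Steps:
L(V) = 119 + V
1/(b + L((-8 - 17) + 13)) = 1/(-62080 + (119 + ((-8 - 17) + 13))) = 1/(-62080 + (119 + (-25 + 13))) = 1/(-62080 + (119 - 12)) = 1/(-62080 + 107) = 1/(-61973) = -1/61973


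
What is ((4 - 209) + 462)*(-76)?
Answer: -19532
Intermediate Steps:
((4 - 209) + 462)*(-76) = (-205 + 462)*(-76) = 257*(-76) = -19532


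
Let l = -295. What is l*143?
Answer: -42185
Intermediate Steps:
l*143 = -295*143 = -42185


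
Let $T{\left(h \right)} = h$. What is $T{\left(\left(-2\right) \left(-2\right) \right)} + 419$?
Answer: $423$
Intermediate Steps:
$T{\left(\left(-2\right) \left(-2\right) \right)} + 419 = \left(-2\right) \left(-2\right) + 419 = 4 + 419 = 423$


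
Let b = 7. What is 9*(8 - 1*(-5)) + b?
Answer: 124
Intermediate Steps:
9*(8 - 1*(-5)) + b = 9*(8 - 1*(-5)) + 7 = 9*(8 + 5) + 7 = 9*13 + 7 = 117 + 7 = 124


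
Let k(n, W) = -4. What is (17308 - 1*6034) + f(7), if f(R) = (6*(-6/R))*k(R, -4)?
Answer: 79062/7 ≈ 11295.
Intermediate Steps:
f(R) = 144/R (f(R) = (6*(-6/R))*(-4) = -36/R*(-4) = 144/R)
(17308 - 1*6034) + f(7) = (17308 - 1*6034) + 144/7 = (17308 - 6034) + 144*(⅐) = 11274 + 144/7 = 79062/7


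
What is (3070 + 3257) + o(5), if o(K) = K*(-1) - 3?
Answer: 6319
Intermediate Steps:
o(K) = -3 - K (o(K) = -K - 3 = -3 - K)
(3070 + 3257) + o(5) = (3070 + 3257) + (-3 - 1*5) = 6327 + (-3 - 5) = 6327 - 8 = 6319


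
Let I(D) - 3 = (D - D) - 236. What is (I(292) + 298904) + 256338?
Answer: 555009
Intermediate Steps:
I(D) = -233 (I(D) = 3 + ((D - D) - 236) = 3 + (0 - 236) = 3 - 236 = -233)
(I(292) + 298904) + 256338 = (-233 + 298904) + 256338 = 298671 + 256338 = 555009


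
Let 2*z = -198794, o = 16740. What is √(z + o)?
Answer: I*√82657 ≈ 287.5*I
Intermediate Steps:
z = -99397 (z = (½)*(-198794) = -99397)
√(z + o) = √(-99397 + 16740) = √(-82657) = I*√82657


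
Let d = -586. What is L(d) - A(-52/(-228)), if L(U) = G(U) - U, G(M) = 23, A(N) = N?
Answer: 34700/57 ≈ 608.77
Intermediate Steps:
L(U) = 23 - U
L(d) - A(-52/(-228)) = (23 - 1*(-586)) - (-52)/(-228) = (23 + 586) - (-52)*(-1)/228 = 609 - 1*13/57 = 609 - 13/57 = 34700/57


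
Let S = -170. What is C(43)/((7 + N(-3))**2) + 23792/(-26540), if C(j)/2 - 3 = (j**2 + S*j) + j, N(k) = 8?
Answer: -975938/19905 ≈ -49.030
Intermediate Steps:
C(j) = 6 - 338*j + 2*j**2 (C(j) = 6 + 2*((j**2 - 170*j) + j) = 6 + 2*(j**2 - 169*j) = 6 + (-338*j + 2*j**2) = 6 - 338*j + 2*j**2)
C(43)/((7 + N(-3))**2) + 23792/(-26540) = (6 - 338*43 + 2*43**2)/((7 + 8)**2) + 23792/(-26540) = (6 - 14534 + 2*1849)/(15**2) + 23792*(-1/26540) = (6 - 14534 + 3698)/225 - 5948/6635 = -10830*1/225 - 5948/6635 = -722/15 - 5948/6635 = -975938/19905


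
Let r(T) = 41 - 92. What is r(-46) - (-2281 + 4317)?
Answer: -2087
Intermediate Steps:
r(T) = -51
r(-46) - (-2281 + 4317) = -51 - (-2281 + 4317) = -51 - 1*2036 = -51 - 2036 = -2087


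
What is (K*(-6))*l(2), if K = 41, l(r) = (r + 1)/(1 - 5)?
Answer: 369/2 ≈ 184.50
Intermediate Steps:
l(r) = -¼ - r/4 (l(r) = (1 + r)/(-4) = (1 + r)*(-¼) = -¼ - r/4)
(K*(-6))*l(2) = (41*(-6))*(-¼ - ¼*2) = -246*(-¼ - ½) = -246*(-¾) = 369/2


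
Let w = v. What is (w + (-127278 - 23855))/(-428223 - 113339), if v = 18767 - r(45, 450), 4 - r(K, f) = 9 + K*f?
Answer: 112111/541562 ≈ 0.20701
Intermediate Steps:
r(K, f) = -5 - K*f (r(K, f) = 4 - (9 + K*f) = 4 + (-9 - K*f) = -5 - K*f)
v = 39022 (v = 18767 - (-5 - 1*45*450) = 18767 - (-5 - 20250) = 18767 - 1*(-20255) = 18767 + 20255 = 39022)
w = 39022
(w + (-127278 - 23855))/(-428223 - 113339) = (39022 + (-127278 - 23855))/(-428223 - 113339) = (39022 - 151133)/(-541562) = -112111*(-1/541562) = 112111/541562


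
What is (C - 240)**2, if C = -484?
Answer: 524176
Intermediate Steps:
(C - 240)**2 = (-484 - 240)**2 = (-724)**2 = 524176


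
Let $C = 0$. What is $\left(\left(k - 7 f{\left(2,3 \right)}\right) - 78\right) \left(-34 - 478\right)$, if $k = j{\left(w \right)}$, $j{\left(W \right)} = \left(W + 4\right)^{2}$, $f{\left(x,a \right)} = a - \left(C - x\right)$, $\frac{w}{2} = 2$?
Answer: $25088$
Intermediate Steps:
$w = 4$ ($w = 2 \cdot 2 = 4$)
$f{\left(x,a \right)} = a + x$ ($f{\left(x,a \right)} = a + \left(x - 0\right) = a + \left(x + 0\right) = a + x$)
$j{\left(W \right)} = \left(4 + W\right)^{2}$
$k = 64$ ($k = \left(4 + 4\right)^{2} = 8^{2} = 64$)
$\left(\left(k - 7 f{\left(2,3 \right)}\right) - 78\right) \left(-34 - 478\right) = \left(\left(64 - 7 \left(3 + 2\right)\right) - 78\right) \left(-34 - 478\right) = \left(\left(64 - 35\right) - 78\right) \left(-512\right) = \left(29 - 78\right) \left(-512\right) = \left(-49\right) \left(-512\right) = 25088$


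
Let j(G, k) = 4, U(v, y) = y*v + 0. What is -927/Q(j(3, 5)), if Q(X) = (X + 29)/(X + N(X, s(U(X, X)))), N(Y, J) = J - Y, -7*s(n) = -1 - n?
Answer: -5253/77 ≈ -68.221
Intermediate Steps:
U(v, y) = v*y (U(v, y) = v*y + 0 = v*y)
s(n) = ⅐ + n/7 (s(n) = -(-1 - n)/7 = ⅐ + n/7)
Q(X) = (29 + X)/(⅐ + X²/7) (Q(X) = (X + 29)/(X + ((⅐ + (X*X)/7) - X)) = (29 + X)/(X + ((⅐ + X²/7) - X)) = (29 + X)/(X + (⅐ - X + X²/7)) = (29 + X)/(⅐ + X²/7))
-927/Q(j(3, 5)) = -927*(1 + 4²)/(7*(29 + 4)) = -927/(7*33/(1 + 16)) = -927/(7*33/17) = -927/(7*(1/17)*33) = -927/231/17 = -927*17/231 = -5253/77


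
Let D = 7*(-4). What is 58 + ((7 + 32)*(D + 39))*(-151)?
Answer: -64721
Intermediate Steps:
D = -28
58 + ((7 + 32)*(D + 39))*(-151) = 58 + ((7 + 32)*(-28 + 39))*(-151) = 58 + (39*11)*(-151) = 58 + 429*(-151) = 58 - 64779 = -64721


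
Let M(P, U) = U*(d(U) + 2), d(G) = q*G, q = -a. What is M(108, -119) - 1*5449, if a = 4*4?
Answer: -232263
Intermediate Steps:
a = 16
q = -16 (q = -1*16 = -16)
d(G) = -16*G
M(P, U) = U*(2 - 16*U) (M(P, U) = U*(-16*U + 2) = U*(2 - 16*U))
M(108, -119) - 1*5449 = 2*(-119)*(1 - 8*(-119)) - 1*5449 = 2*(-119)*(1 + 952) - 5449 = 2*(-119)*953 - 5449 = -226814 - 5449 = -232263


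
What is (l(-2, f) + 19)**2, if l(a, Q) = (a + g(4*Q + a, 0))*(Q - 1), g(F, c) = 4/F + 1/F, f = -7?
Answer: 11881/9 ≈ 1320.1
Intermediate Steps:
g(F, c) = 5/F (g(F, c) = 4/F + 1/F = 5/F)
l(a, Q) = (-1 + Q)*(a + 5/(a + 4*Q)) (l(a, Q) = (a + 5/(4*Q + a))*(Q - 1) = (a + 5/(a + 4*Q))*(-1 + Q) = (-1 + Q)*(a + 5/(a + 4*Q)))
(l(-2, f) + 19)**2 = ((-5 + 5*(-7) - 2*(-1 - 7)*(-2 + 4*(-7)))/(-2 + 4*(-7)) + 19)**2 = ((-5 - 35 - 2*(-8)*(-2 - 28))/(-2 - 28) + 19)**2 = ((-5 - 35 - 2*(-8)*(-30))/(-30) + 19)**2 = (-(-5 - 35 - 480)/30 + 19)**2 = (-1/30*(-520) + 19)**2 = (52/3 + 19)**2 = (109/3)**2 = 11881/9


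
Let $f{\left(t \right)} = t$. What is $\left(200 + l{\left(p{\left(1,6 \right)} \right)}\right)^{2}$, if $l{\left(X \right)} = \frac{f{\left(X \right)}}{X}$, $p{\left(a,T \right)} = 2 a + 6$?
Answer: $40401$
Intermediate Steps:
$p{\left(a,T \right)} = 6 + 2 a$
$l{\left(X \right)} = 1$ ($l{\left(X \right)} = \frac{X}{X} = 1$)
$\left(200 + l{\left(p{\left(1,6 \right)} \right)}\right)^{2} = \left(200 + 1\right)^{2} = 201^{2} = 40401$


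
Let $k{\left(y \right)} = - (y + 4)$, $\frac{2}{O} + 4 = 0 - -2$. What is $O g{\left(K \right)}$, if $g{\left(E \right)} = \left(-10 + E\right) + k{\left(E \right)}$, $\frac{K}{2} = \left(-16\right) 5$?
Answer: $14$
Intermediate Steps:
$O = -1$ ($O = \frac{2}{-4 + \left(0 - -2\right)} = \frac{2}{-4 + \left(0 + 2\right)} = \frac{2}{-4 + 2} = \frac{2}{-2} = 2 \left(- \frac{1}{2}\right) = -1$)
$k{\left(y \right)} = -4 - y$ ($k{\left(y \right)} = - (4 + y) = -4 - y$)
$K = -160$ ($K = 2 \left(\left(-16\right) 5\right) = 2 \left(-80\right) = -160$)
$g{\left(E \right)} = -14$ ($g{\left(E \right)} = \left(-10 + E\right) - \left(4 + E\right) = -14$)
$O g{\left(K \right)} = \left(-1\right) \left(-14\right) = 14$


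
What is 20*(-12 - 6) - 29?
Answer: -389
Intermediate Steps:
20*(-12 - 6) - 29 = 20*(-18) - 29 = -360 - 29 = -389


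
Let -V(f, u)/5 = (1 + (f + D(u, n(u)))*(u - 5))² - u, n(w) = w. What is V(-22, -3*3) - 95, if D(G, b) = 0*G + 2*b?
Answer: -1573745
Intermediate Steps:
D(G, b) = 2*b (D(G, b) = 0 + 2*b = 2*b)
V(f, u) = -5*(1 + (-5 + u)*(f + 2*u))² + 5*u (V(f, u) = -5*((1 + (f + 2*u)*(u - 5))² - u) = -5*((1 + (f + 2*u)*(-5 + u))² - u) = -5*((1 + (-5 + u)*(f + 2*u))² - u) = -5*(1 + (-5 + u)*(f + 2*u))² + 5*u)
V(-22, -3*3) - 95 = (-5*(1 - (-30)*3 - 5*(-22) + 2*(-3*3)² - (-66)*3)² + 5*(-3*3)) - 95 = (-5*(1 - 10*(-9) + 110 + 2*(-9)² - 22*(-9))² + 5*(-9)) - 95 = (-5*(1 + 90 + 110 + 2*81 + 198)² - 45) - 95 = (-5*(1 + 90 + 110 + 162 + 198)² - 45) - 95 = (-5*561² - 45) - 95 = (-5*314721 - 45) - 95 = (-1573605 - 45) - 95 = -1573650 - 95 = -1573745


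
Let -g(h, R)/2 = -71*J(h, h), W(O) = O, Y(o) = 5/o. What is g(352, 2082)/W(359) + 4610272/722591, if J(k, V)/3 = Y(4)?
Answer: 4079734711/518820338 ≈ 7.8635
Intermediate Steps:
J(k, V) = 15/4 (J(k, V) = 3*(5/4) = 15/4)
g(h, R) = 1065/2 (g(h, R) = -(-142)*15/4 = -2*(-1065/4) = 1065/2)
g(352, 2082)/W(359) + 4610272/722591 = (1065/2)/359 + 4610272/722591 = (1065/2)*(1/359) + 4610272*(1/722591) = 1065/718 + 4610272/722591 = 4079734711/518820338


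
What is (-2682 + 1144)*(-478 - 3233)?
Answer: 5707518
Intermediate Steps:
(-2682 + 1144)*(-478 - 3233) = -1538*(-3711) = 5707518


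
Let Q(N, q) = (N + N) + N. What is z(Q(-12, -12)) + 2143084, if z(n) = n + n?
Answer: 2143012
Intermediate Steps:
Q(N, q) = 3*N (Q(N, q) = 2*N + N = 3*N)
z(n) = 2*n
z(Q(-12, -12)) + 2143084 = 2*(3*(-12)) + 2143084 = 2*(-36) + 2143084 = -72 + 2143084 = 2143012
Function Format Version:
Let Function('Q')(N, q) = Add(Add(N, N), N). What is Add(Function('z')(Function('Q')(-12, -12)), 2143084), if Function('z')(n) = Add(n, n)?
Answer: 2143012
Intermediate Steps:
Function('Q')(N, q) = Mul(3, N) (Function('Q')(N, q) = Add(Mul(2, N), N) = Mul(3, N))
Function('z')(n) = Mul(2, n)
Add(Function('z')(Function('Q')(-12, -12)), 2143084) = Add(Mul(2, Mul(3, -12)), 2143084) = Add(Mul(2, -36), 2143084) = Add(-72, 2143084) = 2143012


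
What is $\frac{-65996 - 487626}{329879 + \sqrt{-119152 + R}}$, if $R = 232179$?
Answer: $- \frac{91314135869}{54410020807} + \frac{276811 \sqrt{113027}}{54410020807} \approx -1.6765$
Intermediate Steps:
$\frac{-65996 - 487626}{329879 + \sqrt{-119152 + R}} = \frac{-65996 - 487626}{329879 + \sqrt{-119152 + 232179}} = - \frac{553622}{329879 + \sqrt{113027}}$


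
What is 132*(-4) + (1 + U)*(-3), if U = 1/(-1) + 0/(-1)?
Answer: -528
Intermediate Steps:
U = -1 (U = 1*(-1) + 0*(-1) = -1 + 0 = -1)
132*(-4) + (1 + U)*(-3) = 132*(-4) + (1 - 1)*(-3) = -528 + 0*(-3) = -528 + 0 = -528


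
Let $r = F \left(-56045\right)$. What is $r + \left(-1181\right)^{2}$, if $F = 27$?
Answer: $-118454$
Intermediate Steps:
$r = -1513215$ ($r = 27 \left(-56045\right) = -1513215$)
$r + \left(-1181\right)^{2} = -1513215 + \left(-1181\right)^{2} = -1513215 + 1394761 = -118454$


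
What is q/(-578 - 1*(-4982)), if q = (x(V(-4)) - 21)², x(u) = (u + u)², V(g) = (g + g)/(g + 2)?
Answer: 1849/4404 ≈ 0.41985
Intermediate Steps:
V(g) = 2*g/(2 + g) (V(g) = (2*g)/(2 + g) = 2*g/(2 + g))
x(u) = 4*u² (x(u) = (2*u)² = 4*u²)
q = 1849 (q = (4*(2*(-4)/(2 - 4))² - 21)² = (4*(2*(-4)/(-2))² - 21)² = (4*(2*(-4)*(-½))² - 21)² = (4*4² - 21)² = (4*16 - 21)² = (64 - 21)² = 43² = 1849)
q/(-578 - 1*(-4982)) = 1849/(-578 - 1*(-4982)) = 1849/(-578 + 4982) = 1849/4404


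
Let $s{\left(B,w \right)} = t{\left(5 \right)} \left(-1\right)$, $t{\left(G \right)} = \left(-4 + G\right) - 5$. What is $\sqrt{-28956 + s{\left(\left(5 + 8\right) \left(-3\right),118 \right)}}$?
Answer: $2 i \sqrt{7238} \approx 170.15 i$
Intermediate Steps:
$t{\left(G \right)} = -9 + G$
$s{\left(B,w \right)} = 4$ ($s{\left(B,w \right)} = \left(-9 + 5\right) \left(-1\right) = \left(-4\right) \left(-1\right) = 4$)
$\sqrt{-28956 + s{\left(\left(5 + 8\right) \left(-3\right),118 \right)}} = \sqrt{-28956 + 4} = \sqrt{-28952} = 2 i \sqrt{7238}$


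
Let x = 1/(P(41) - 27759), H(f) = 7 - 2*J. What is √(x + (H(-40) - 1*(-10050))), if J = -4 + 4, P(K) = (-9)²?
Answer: √7704382898310/27678 ≈ 100.28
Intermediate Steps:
P(K) = 81
J = 0
H(f) = 7 (H(f) = 7 - 2*0 = 7 + 0 = 7)
x = -1/27678 (x = 1/(81 - 27759) = 1/(-27678) = -1/27678 ≈ -3.6130e-5)
√(x + (H(-40) - 1*(-10050))) = √(-1/27678 + (7 - 1*(-10050))) = √(-1/27678 + (7 + 10050)) = √(-1/27678 + 10057) = √(278357645/27678) = √7704382898310/27678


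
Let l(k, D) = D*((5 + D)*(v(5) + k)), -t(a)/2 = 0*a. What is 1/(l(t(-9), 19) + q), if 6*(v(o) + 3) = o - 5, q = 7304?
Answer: 1/5936 ≈ 0.00016846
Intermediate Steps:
t(a) = 0 (t(a) = -0*a = -2*0 = 0)
v(o) = -23/6 + o/6 (v(o) = -3 + (o - 5)/6 = -3 + (-5 + o)/6 = -3 + (-5/6 + o/6) = -23/6 + o/6)
l(k, D) = D*(-3 + k)*(5 + D) (l(k, D) = D*((5 + D)*((-23/6 + (1/6)*5) + k)) = D*((5 + D)*((-23/6 + 5/6) + k)) = D*((5 + D)*(-3 + k)) = D*((-3 + k)*(5 + D)) = D*(-3 + k)*(5 + D))
1/(l(t(-9), 19) + q) = 1/(19*(-15 - 3*19 + 5*0 + 19*0) + 7304) = 1/(19*(-15 - 57 + 0 + 0) + 7304) = 1/(19*(-72) + 7304) = 1/(-1368 + 7304) = 1/5936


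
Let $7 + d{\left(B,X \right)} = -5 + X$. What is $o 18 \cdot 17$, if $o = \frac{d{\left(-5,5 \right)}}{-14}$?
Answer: $153$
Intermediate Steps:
$d{\left(B,X \right)} = -12 + X$ ($d{\left(B,X \right)} = -7 + \left(-5 + X\right) = -12 + X$)
$o = \frac{1}{2}$ ($o = \frac{-12 + 5}{-14} = \left(-7\right) \left(- \frac{1}{14}\right) = \frac{1}{2} \approx 0.5$)
$o 18 \cdot 17 = \frac{1}{2} \cdot 18 \cdot 17 = 9 \cdot 17 = 153$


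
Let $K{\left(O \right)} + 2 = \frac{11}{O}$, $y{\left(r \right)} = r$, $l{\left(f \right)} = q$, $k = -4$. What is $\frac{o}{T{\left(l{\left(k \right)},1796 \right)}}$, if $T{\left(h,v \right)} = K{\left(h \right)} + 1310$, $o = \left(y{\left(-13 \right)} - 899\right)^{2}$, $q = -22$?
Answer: $\frac{1663488}{2615} \approx 636.13$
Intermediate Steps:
$l{\left(f \right)} = -22$
$o = 831744$ ($o = \left(-13 - 899\right)^{2} = \left(-912\right)^{2} = 831744$)
$K{\left(O \right)} = -2 + \frac{11}{O}$
$T{\left(h,v \right)} = 1308 + \frac{11}{h}$ ($T{\left(h,v \right)} = \left(-2 + \frac{11}{h}\right) + 1310 = 1308 + \frac{11}{h}$)
$\frac{o}{T{\left(l{\left(k \right)},1796 \right)}} = \frac{831744}{1308 + \frac{11}{-22}} = \frac{831744}{1308 + 11 \left(- \frac{1}{22}\right)} = \frac{831744}{1308 - \frac{1}{2}} = \frac{831744}{\frac{2615}{2}} = 831744 \cdot \frac{2}{2615} = \frac{1663488}{2615}$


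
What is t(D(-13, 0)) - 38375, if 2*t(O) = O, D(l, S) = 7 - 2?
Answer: -76745/2 ≈ -38373.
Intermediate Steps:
D(l, S) = 5
t(O) = O/2
t(D(-13, 0)) - 38375 = (1/2)*5 - 38375 = 5/2 - 38375 = -76745/2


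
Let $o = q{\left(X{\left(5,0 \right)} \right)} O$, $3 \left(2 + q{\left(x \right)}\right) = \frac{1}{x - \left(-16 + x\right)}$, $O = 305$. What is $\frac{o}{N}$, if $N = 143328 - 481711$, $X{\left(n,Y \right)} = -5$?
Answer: $\frac{28975}{16242384} \approx 0.0017839$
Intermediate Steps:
$q{\left(x \right)} = - \frac{95}{48}$ ($q{\left(x \right)} = -2 + \frac{1}{3 \left(x - \left(-16 + x\right)\right)} = -2 + \frac{1}{3 \cdot 16} = -2 + \frac{1}{3} \cdot \frac{1}{16} = -2 + \frac{1}{48} = - \frac{95}{48}$)
$o = - \frac{28975}{48}$ ($o = \left(- \frac{95}{48}\right) 305 = - \frac{28975}{48} \approx -603.65$)
$N = -338383$
$\frac{o}{N} = - \frac{28975}{48 \left(-338383\right)} = \left(- \frac{28975}{48}\right) \left(- \frac{1}{338383}\right) = \frac{28975}{16242384}$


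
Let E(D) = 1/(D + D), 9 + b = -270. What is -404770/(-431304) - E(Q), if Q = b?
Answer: 18857747/20055636 ≈ 0.94027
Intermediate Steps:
b = -279 (b = -9 - 270 = -279)
Q = -279
E(D) = 1/(2*D)
-404770/(-431304) - E(Q) = -404770/(-431304) - 1/(2*(-279)) = -404770*(-1/431304) - (-1)/(2*279) = 202385/215652 - 1*(-1/558) = 202385/215652 + 1/558 = 18857747/20055636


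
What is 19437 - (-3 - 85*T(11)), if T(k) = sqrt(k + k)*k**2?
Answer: 19440 + 10285*sqrt(22) ≈ 67681.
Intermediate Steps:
T(k) = sqrt(2)*k**(5/2) (T(k) = sqrt(2*k)*k**2 = (sqrt(2)*sqrt(k))*k**2 = sqrt(2)*k**(5/2))
19437 - (-3 - 85*T(11)) = 19437 - (-3 - 85*sqrt(2)*11**(5/2)) = 19437 - (-3 - 85*sqrt(2)*121*sqrt(11)) = 19437 - (-3 - 10285*sqrt(22)) = 19437 + (3 + 10285*sqrt(22)) = 19440 + 10285*sqrt(22)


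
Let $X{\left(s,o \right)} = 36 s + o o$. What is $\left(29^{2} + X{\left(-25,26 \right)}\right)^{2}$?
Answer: $380689$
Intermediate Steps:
$X{\left(s,o \right)} = o^{2} + 36 s$ ($X{\left(s,o \right)} = 36 s + o^{2} = o^{2} + 36 s$)
$\left(29^{2} + X{\left(-25,26 \right)}\right)^{2} = \left(29^{2} + \left(26^{2} + 36 \left(-25\right)\right)\right)^{2} = \left(841 + \left(676 - 900\right)\right)^{2} = \left(841 - 224\right)^{2} = 617^{2} = 380689$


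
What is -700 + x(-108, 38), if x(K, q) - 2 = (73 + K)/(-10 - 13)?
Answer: -16019/23 ≈ -696.48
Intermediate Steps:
x(K, q) = -27/23 - K/23 (x(K, q) = 2 + (73 + K)/(-10 - 13) = 2 + (73 + K)/(-23) = 2 + (73 + K)*(-1/23) = 2 + (-73/23 - K/23) = -27/23 - K/23)
-700 + x(-108, 38) = -700 + (-27/23 - 1/23*(-108)) = -700 + (-27/23 + 108/23) = -700 + 81/23 = -16019/23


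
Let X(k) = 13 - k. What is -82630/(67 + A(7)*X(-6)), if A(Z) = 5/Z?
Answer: -289205/282 ≈ -1025.5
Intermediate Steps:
-82630/(67 + A(7)*X(-6)) = -82630/(67 + (5/7)*(13 - 1*(-6))) = -82630/(67 + (5*(⅐))*(13 + 6)) = -82630/(67 + (5/7)*19) = -82630/(67 + 95/7) = -82630/564/7 = -82630*7/564 = -289205/282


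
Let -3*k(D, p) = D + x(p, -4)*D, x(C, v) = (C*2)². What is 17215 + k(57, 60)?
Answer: -256404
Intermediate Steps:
x(C, v) = 4*C² (x(C, v) = (2*C)² = 4*C²)
k(D, p) = -D/3 - 4*D*p²/3 (k(D, p) = -(D + (4*p²)*D)/3 = -(D + 4*D*p²)/3 = -D/3 - 4*D*p²/3)
17215 + k(57, 60) = 17215 - ⅓*57*(1 + 4*60²) = 17215 - ⅓*57*(1 + 4*3600) = 17215 - ⅓*57*(1 + 14400) = 17215 - ⅓*57*14401 = 17215 - 273619 = -256404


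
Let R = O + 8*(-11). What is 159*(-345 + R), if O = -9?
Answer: -70278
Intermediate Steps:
R = -97 (R = -9 + 8*(-11) = -9 - 88 = -97)
159*(-345 + R) = 159*(-345 - 97) = 159*(-442) = -70278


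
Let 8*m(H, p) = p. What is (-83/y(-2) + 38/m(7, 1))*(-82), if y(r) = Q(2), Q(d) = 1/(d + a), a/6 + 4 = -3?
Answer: -297168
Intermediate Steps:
a = -42 (a = -24 + 6*(-3) = -24 - 18 = -42)
m(H, p) = p/8
Q(d) = 1/(-42 + d) (Q(d) = 1/(d - 42) = 1/(-42 + d))
y(r) = -1/40 (y(r) = 1/(-42 + 2) = 1/(-40) = -1/40)
(-83/y(-2) + 38/m(7, 1))*(-82) = (-83/(-1/40) + 38/(((⅛)*1)))*(-82) = (-83*(-40) + 38/(⅛))*(-82) = (3320 + 38*8)*(-82) = (3320 + 304)*(-82) = 3624*(-82) = -297168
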